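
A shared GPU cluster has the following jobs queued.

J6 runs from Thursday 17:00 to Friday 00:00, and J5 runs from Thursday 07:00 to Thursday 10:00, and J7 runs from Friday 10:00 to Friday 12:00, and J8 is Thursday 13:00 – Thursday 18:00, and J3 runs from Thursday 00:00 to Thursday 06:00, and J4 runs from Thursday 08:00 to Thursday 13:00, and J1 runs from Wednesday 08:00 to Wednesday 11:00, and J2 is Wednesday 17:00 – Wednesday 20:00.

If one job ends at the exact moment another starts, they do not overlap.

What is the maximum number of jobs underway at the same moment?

2

Walk through starts and ends in time order (an end at T is processed before a start at T):
Wednesday 08:00 start J1 → 1
Wednesday 11:00 end J1 → 0
Wednesday 17:00 start J2 → 1
Wednesday 20:00 end J2 → 0
Thursday 00:00 start J3 → 1
Thursday 06:00 end J3 → 0
Thursday 07:00 start J5 → 1
Thursday 08:00 start J4 → 2
Thursday 10:00 end J5 → 1
Thursday 13:00 end J4 → 0
Thursday 13:00 start J8 → 1
Thursday 17:00 start J6 → 2
Thursday 18:00 end J8 → 1
Friday 00:00 end J6 → 0
Friday 10:00 start J7 → 1
Friday 12:00 end J7 → 0
Peak is 2, at Thursday 08:00 (J4, J5).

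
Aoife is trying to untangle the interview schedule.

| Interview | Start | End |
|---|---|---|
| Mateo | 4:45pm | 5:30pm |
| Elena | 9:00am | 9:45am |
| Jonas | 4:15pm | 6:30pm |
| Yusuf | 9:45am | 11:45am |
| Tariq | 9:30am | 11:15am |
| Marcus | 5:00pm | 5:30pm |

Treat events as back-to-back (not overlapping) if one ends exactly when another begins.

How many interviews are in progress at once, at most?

Walk through starts and ends in time order (an end at T is processed before a start at T):
9:00am start Elena → 1
9:30am start Tariq → 2
9:45am end Elena → 1
9:45am start Yusuf → 2
11:15am end Tariq → 1
11:45am end Yusuf → 0
4:15pm start Jonas → 1
4:45pm start Mateo → 2
5:00pm start Marcus → 3
5:30pm end Marcus → 2
5:30pm end Mateo → 1
6:30pm end Jonas → 0
Peak is 3, at 5:00pm (Jonas, Marcus, Mateo).

3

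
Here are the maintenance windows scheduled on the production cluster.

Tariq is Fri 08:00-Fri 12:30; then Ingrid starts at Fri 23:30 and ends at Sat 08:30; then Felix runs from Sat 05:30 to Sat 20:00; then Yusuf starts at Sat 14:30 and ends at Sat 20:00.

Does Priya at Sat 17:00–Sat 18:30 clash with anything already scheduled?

Tariq: ends Fri 12:30 at or before Priya starts Sat 17:00 → clear.
Ingrid: ends Sat 08:30 at or before Priya starts Sat 17:00 → clear.
Felix: starts Sat 05:30 before Priya ends Sat 18:30, and ends Sat 20:00 after Priya starts Sat 17:00 → overlap.
Yusuf: starts Sat 14:30 before Priya ends Sat 18:30, and ends Sat 20:00 after Priya starts Sat 17:00 → overlap.
Priya overlaps Felix, Yusuf.

Yes — it overlaps Felix, Yusuf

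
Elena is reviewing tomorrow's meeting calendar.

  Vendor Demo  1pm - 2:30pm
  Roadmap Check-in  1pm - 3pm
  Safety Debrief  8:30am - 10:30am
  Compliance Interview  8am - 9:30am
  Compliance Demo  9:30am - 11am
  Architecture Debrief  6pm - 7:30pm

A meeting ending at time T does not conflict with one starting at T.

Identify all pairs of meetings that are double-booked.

Compliance Demo & Safety Debrief, Compliance Interview & Safety Debrief, Roadmap Check-in & Vendor Demo

Sorted by start: Compliance Interview, Safety Debrief, Compliance Demo, Vendor Demo, Roadmap Check-in, Architecture Debrief.
Safety Debrief starts before Compliance Interview ends → Compliance Interview and Safety Debrief overlap.
Compliance Demo starts exactly when Compliance Interview ends (back-to-back, no overlap); Compliance Interview is clear from here.
Compliance Demo starts before Safety Debrief ends → Safety Debrief and Compliance Demo overlap.
Vendor Demo starts after Safety Debrief ends; Safety Debrief is clear from here.
Vendor Demo starts after Compliance Demo ends; Compliance Demo is clear from here.
Roadmap Check-in starts before Vendor Demo ends → Vendor Demo and Roadmap Check-in overlap.
Architecture Debrief starts after Vendor Demo ends.
Architecture Debrief starts after Roadmap Check-in ends.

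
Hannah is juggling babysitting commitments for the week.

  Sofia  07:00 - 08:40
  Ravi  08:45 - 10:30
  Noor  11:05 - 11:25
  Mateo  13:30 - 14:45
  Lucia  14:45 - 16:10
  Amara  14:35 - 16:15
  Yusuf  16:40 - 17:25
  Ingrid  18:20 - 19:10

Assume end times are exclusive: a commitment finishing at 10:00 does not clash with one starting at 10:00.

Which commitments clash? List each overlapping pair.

Amara & Lucia, Amara & Mateo

Check each pair: they overlap iff neither finishes before the other starts.
Sorted by start: Sofia, Ravi, Noor, Mateo, Amara, Lucia, Yusuf, Ingrid.
Ravi starts after Sofia ends; Sofia is clear from here.
Noor starts after Ravi ends; Ravi is clear from here.
Mateo starts after Noor ends; Noor is clear from here.
Amara starts before Mateo ends → Mateo and Amara overlap.
Lucia starts exactly when Mateo ends (back-to-back, no overlap); Mateo is clear from here.
Lucia starts before Amara ends → Amara and Lucia overlap.
Yusuf starts after Amara ends; Amara is clear from here.
Yusuf starts after Lucia ends; Lucia is clear from here.
Ingrid starts after Yusuf ends.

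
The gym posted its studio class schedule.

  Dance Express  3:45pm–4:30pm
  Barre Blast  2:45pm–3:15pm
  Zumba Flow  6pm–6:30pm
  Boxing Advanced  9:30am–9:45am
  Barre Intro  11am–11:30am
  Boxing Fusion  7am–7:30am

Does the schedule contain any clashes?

Sorted by start: Boxing Fusion, Boxing Advanced, Barre Intro, Barre Blast, Dance Express, Zumba Flow.
Boxing Advanced starts after Boxing Fusion ends, so Boxing Fusion has no further overlaps.
Barre Intro starts after Boxing Advanced ends, so Boxing Advanced has no further overlaps.
Barre Blast starts after Barre Intro ends, so Barre Intro has no further overlaps.
Dance Express starts after Barre Blast ends, so Barre Blast has no further overlaps.
Zumba Flow starts after Dance Express ends.
Every pair is clear; the schedule has no overlaps.

No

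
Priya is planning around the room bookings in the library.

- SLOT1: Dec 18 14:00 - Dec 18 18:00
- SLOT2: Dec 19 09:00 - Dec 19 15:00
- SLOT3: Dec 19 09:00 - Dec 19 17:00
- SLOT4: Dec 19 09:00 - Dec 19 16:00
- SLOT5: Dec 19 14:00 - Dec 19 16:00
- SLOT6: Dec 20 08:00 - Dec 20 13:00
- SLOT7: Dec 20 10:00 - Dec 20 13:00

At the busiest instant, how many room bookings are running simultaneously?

4

Sweep the timeline, counting +1 at each start and −1 at each end (ends before starts at a tie):
Dec 18 14:00 start SLOT1 → 1
Dec 18 18:00 end SLOT1 → 0
Dec 19 09:00 start SLOT2 → 1
Dec 19 09:00 start SLOT3 → 2
Dec 19 09:00 start SLOT4 → 3
Dec 19 14:00 start SLOT5 → 4
Dec 19 15:00 end SLOT2 → 3
Dec 19 16:00 end SLOT4 → 2
Dec 19 16:00 end SLOT5 → 1
Dec 19 17:00 end SLOT3 → 0
Dec 20 08:00 start SLOT6 → 1
Dec 20 10:00 start SLOT7 → 2
Dec 20 13:00 end SLOT6 → 1
Dec 20 13:00 end SLOT7 → 0
Peak is 4, at Dec 19 14:00 (SLOT2, SLOT3, SLOT4, SLOT5).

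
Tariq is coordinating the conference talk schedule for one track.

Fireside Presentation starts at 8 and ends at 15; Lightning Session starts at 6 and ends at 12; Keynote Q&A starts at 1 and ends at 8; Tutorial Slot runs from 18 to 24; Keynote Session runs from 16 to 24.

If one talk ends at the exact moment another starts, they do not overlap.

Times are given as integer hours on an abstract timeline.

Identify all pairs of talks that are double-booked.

Sorted by start: Keynote Q&A, Lightning Session, Fireside Presentation, Keynote Session, Tutorial Slot.
Lightning Session starts before Keynote Q&A ends → Keynote Q&A and Lightning Session overlap.
Fireside Presentation starts exactly when Keynote Q&A ends (back-to-back, no overlap) — done with Keynote Q&A.
Fireside Presentation starts before Lightning Session ends → Lightning Session and Fireside Presentation overlap.
Keynote Session starts after Lightning Session ends — done with Lightning Session.
Keynote Session starts after Fireside Presentation ends — done with Fireside Presentation.
Tutorial Slot starts before Keynote Session ends → Keynote Session and Tutorial Slot overlap.

Fireside Presentation & Lightning Session, Keynote Q&A & Lightning Session, Keynote Session & Tutorial Slot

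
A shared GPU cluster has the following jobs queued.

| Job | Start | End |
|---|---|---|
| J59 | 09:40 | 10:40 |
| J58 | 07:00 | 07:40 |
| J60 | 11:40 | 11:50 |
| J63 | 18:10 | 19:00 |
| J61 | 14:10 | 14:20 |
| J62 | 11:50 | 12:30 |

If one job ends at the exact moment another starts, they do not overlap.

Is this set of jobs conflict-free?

Yes

Check each pair: they overlap iff neither finishes before the other starts.
Sorted by start: J58, J59, J60, J62, J61, J63.
J59 starts after J58 ends; J58 is clear from here.
J60 starts after J59 ends; J59 is clear from here.
J62 starts exactly when J60 ends (back-to-back, no overlap); J60 is clear from here.
J61 starts after J62 ends; J62 is clear from here.
J63 starts after J61 ends.
Every pair is clear; the schedule has no overlaps.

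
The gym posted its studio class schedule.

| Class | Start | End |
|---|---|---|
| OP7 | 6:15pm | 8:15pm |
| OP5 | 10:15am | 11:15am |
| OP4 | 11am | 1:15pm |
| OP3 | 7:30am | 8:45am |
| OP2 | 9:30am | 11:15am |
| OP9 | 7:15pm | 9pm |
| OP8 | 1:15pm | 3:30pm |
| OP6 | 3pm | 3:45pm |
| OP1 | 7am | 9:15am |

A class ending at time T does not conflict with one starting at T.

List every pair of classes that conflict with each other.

OP1 & OP3, OP2 & OP4, OP2 & OP5, OP4 & OP5, OP6 & OP8, OP7 & OP9

Check each pair: they overlap iff neither finishes before the other starts.
Sorted by start: OP1, OP3, OP2, OP5, OP4, OP8, OP6, OP7, OP9.
OP3 starts before OP1 ends → OP1 and OP3 overlap.
OP2 starts after OP1 ends, so nothing later overlaps OP1 either.
OP2 starts after OP3 ends, so nothing later overlaps OP3 either.
OP5 starts before OP2 ends → OP2 and OP5 overlap.
OP4 starts before OP2 ends → OP2 and OP4 overlap.
OP8 starts after OP2 ends, so nothing later overlaps OP2 either.
OP4 starts before OP5 ends → OP5 and OP4 overlap.
OP8 starts after OP5 ends, so nothing later overlaps OP5 either.
OP8 starts exactly when OP4 ends (back-to-back, no overlap), so nothing later overlaps OP4 either.
OP6 starts before OP8 ends → OP8 and OP6 overlap.
OP7 starts after OP8 ends, so nothing later overlaps OP8 either.
OP7 starts after OP6 ends, so nothing later overlaps OP6 either.
OP9 starts before OP7 ends → OP7 and OP9 overlap.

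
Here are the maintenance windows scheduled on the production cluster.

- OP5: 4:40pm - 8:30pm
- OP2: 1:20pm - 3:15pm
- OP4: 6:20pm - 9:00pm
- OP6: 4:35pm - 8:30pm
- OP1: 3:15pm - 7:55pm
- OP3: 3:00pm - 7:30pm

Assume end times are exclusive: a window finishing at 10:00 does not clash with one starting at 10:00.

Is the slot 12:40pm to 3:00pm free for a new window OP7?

OP2: starts 1:20pm before OP7 ends 3:00pm, and ends 3:15pm after OP7 starts 12:40pm → overlap.
OP3: starts 3:00pm at or after OP7 ends 3:00pm → clear.
OP1: starts 3:15pm at or after OP7 ends 3:00pm → clear.
OP6: starts 4:35pm at or after OP7 ends 3:00pm → clear.
OP5: starts 4:40pm at or after OP7 ends 3:00pm → clear.
OP4: starts 6:20pm at or after OP7 ends 3:00pm → clear.
OP7 overlaps OP2.

No — it overlaps OP2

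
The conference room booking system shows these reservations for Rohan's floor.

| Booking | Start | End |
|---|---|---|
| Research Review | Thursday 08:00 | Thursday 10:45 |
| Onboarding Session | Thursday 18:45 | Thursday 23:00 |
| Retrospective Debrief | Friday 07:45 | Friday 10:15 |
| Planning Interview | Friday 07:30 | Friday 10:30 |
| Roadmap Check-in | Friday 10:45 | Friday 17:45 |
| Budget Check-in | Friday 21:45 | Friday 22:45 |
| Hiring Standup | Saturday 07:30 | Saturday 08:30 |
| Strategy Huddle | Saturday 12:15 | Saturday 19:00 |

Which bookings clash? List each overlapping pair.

Planning Interview & Retrospective Debrief

Sorted by start: Research Review, Onboarding Session, Planning Interview, Retrospective Debrief, Roadmap Check-in, Budget Check-in, Hiring Standup, Strategy Huddle.
Onboarding Session starts after Research Review ends, so Research Review has no further overlaps.
Planning Interview starts after Onboarding Session ends, so Onboarding Session has no further overlaps.
Retrospective Debrief starts before Planning Interview ends → Planning Interview and Retrospective Debrief overlap.
Roadmap Check-in starts after Planning Interview ends, so Planning Interview has no further overlaps.
Roadmap Check-in starts after Retrospective Debrief ends, so Retrospective Debrief has no further overlaps.
Budget Check-in starts after Roadmap Check-in ends, so Roadmap Check-in has no further overlaps.
Hiring Standup starts after Budget Check-in ends, so Budget Check-in has no further overlaps.
Strategy Huddle starts after Hiring Standup ends.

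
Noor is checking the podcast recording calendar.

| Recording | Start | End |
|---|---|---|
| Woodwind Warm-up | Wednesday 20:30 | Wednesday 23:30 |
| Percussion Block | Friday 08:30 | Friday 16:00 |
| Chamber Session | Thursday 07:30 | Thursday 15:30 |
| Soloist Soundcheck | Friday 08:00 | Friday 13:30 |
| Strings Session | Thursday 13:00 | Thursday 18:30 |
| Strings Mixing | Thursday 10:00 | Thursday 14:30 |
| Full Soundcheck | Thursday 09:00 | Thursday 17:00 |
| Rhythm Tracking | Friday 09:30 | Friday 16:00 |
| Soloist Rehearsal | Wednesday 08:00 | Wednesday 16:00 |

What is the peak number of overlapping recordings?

4

Sweep the timeline, counting +1 at each start and −1 at each end (ends before starts at a tie):
Wednesday 08:00 start Soloist Rehearsal → 1
Wednesday 16:00 end Soloist Rehearsal → 0
Wednesday 20:30 start Woodwind Warm-up → 1
Wednesday 23:30 end Woodwind Warm-up → 0
Thursday 07:30 start Chamber Session → 1
Thursday 09:00 start Full Soundcheck → 2
Thursday 10:00 start Strings Mixing → 3
Thursday 13:00 start Strings Session → 4
Thursday 14:30 end Strings Mixing → 3
Thursday 15:30 end Chamber Session → 2
Thursday 17:00 end Full Soundcheck → 1
Thursday 18:30 end Strings Session → 0
Friday 08:00 start Soloist Soundcheck → 1
Friday 08:30 start Percussion Block → 2
Friday 09:30 start Rhythm Tracking → 3
Friday 13:30 end Soloist Soundcheck → 2
Friday 16:00 end Percussion Block → 1
Friday 16:00 end Rhythm Tracking → 0
Peak is 4, at Thursday 13:00 (Chamber Session, Full Soundcheck, Strings Mixing, Strings Session).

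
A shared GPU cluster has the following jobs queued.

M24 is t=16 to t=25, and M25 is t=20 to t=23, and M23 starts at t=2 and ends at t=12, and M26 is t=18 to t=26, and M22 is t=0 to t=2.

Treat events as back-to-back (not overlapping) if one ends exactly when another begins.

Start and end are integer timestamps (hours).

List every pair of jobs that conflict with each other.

Sorted by start: M22, M23, M24, M26, M25.
M23 starts exactly when M22 ends (back-to-back, no overlap), so nothing later overlaps M22 either.
M24 starts after M23 ends, so nothing later overlaps M23 either.
M26 starts before M24 ends → M24 and M26 overlap.
M25 starts before M24 ends → M24 and M25 overlap.
M25 starts before M26 ends → M26 and M25 overlap.

M24 & M25, M24 & M26, M25 & M26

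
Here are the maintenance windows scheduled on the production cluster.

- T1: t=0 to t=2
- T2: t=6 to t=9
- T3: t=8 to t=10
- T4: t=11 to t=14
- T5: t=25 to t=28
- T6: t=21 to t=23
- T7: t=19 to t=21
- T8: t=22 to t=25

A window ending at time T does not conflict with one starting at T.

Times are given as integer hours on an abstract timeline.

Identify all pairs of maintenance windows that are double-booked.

Sorted by start: T1, T2, T3, T4, T7, T6, T8, T5.
T2 starts after T1 ends; T1 is clear from here.
T3 starts before T2 ends → T2 and T3 overlap.
T4 starts after T2 ends; T2 is clear from here.
T4 starts after T3 ends; T3 is clear from here.
T7 starts after T4 ends; T4 is clear from here.
T6 starts exactly when T7 ends (back-to-back, no overlap); T7 is clear from here.
T8 starts before T6 ends → T6 and T8 overlap.
T5 starts after T6 ends.
T5 starts exactly when T8 ends (back-to-back, no overlap).

T2 & T3, T6 & T8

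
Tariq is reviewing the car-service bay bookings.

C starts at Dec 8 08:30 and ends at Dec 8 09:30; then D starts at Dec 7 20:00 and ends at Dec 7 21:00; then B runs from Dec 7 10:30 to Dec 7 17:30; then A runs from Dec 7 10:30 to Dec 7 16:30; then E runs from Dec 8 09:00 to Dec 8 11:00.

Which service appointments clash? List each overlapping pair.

Sorted by start: A, B, D, C, E.
B starts before A ends → A and B overlap.
D starts after A ends; A is clear from here.
D starts after B ends; B is clear from here.
C starts after D ends; D is clear from here.
E starts before C ends → C and E overlap.

A & B, C & E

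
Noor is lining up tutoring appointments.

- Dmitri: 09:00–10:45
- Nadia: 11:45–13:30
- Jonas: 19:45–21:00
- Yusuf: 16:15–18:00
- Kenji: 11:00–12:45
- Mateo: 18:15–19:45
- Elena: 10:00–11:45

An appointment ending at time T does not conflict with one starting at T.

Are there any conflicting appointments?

Yes

Two intervals overlap when each starts before the other ends.
Sorted by start: Dmitri, Elena, Kenji, Nadia, Yusuf, Mateo, Jonas.
Elena starts before Dmitri ends → Dmitri and Elena overlap.
That's a conflict, so the schedule is not conflict-free.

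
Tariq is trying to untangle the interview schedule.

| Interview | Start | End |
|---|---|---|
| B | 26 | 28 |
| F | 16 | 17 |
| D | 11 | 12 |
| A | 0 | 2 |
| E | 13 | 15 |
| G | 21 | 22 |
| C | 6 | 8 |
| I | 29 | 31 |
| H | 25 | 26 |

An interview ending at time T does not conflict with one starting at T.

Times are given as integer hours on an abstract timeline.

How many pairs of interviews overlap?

0

Sorted by start: A, C, D, E, F, G, H, B, I.
C starts after A ends; A is clear from here.
D starts after C ends; C is clear from here.
E starts after D ends; D is clear from here.
F starts after E ends; E is clear from here.
G starts after F ends; F is clear from here.
H starts after G ends; G is clear from here.
B starts exactly when H ends (back-to-back, no overlap); H is clear from here.
I starts after B ends.
No pair overlaps.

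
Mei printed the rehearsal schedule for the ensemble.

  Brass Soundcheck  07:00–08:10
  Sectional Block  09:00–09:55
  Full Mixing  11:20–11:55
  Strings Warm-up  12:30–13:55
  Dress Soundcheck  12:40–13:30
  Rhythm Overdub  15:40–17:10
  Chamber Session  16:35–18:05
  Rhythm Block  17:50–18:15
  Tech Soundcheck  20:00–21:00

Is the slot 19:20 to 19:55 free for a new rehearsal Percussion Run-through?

Brass Soundcheck: ends 08:10 at or before Percussion Run-through starts 19:20 → clear.
Sectional Block: ends 09:55 at or before Percussion Run-through starts 19:20 → clear.
Full Mixing: ends 11:55 at or before Percussion Run-through starts 19:20 → clear.
Strings Warm-up: ends 13:55 at or before Percussion Run-through starts 19:20 → clear.
Dress Soundcheck: ends 13:30 at or before Percussion Run-through starts 19:20 → clear.
Rhythm Overdub: ends 17:10 at or before Percussion Run-through starts 19:20 → clear.
Chamber Session: ends 18:05 at or before Percussion Run-through starts 19:20 → clear.
Rhythm Block: ends 18:15 at or before Percussion Run-through starts 19:20 → clear.
Tech Soundcheck: starts 20:00 at or after Percussion Run-through ends 19:55 → clear.

Yes — the slot is free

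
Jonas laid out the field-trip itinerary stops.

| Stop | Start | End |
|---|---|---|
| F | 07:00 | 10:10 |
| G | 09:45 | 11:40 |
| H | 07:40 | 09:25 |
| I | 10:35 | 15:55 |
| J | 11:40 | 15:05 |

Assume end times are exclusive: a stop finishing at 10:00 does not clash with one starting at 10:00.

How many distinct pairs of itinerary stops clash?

4

Two intervals overlap when each starts before the other ends.
Sorted by start: F, H, G, I, J.
H starts before F ends → F and H overlap.
G starts before F ends → F and G overlap.
I starts after F ends — done with F.
G starts after H ends — done with H.
I starts before G ends → G and I overlap.
J starts exactly when G ends (back-to-back, no overlap).
J starts before I ends → I and J overlap.
Overlapping pairs: F & G, F & H, G & I, I & J — 4 in total.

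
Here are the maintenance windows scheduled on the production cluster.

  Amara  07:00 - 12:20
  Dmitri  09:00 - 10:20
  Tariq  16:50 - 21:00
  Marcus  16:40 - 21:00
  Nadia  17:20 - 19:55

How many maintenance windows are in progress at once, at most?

Walk through starts and ends in time order (an end at T is processed before a start at T):
07:00 start Amara → 1
09:00 start Dmitri → 2
10:20 end Dmitri → 1
12:20 end Amara → 0
16:40 start Marcus → 1
16:50 start Tariq → 2
17:20 start Nadia → 3
19:55 end Nadia → 2
21:00 end Marcus → 1
21:00 end Tariq → 0
Peak is 3, at 17:20 (Marcus, Nadia, Tariq).

3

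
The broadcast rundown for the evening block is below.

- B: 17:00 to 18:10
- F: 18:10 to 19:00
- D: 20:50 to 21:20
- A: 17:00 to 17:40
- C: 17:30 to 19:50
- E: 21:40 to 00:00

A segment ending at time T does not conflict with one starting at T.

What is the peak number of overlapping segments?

Sort all start/end points and keep a running count:
17:00 start A → 1
17:00 start B → 2
17:30 start C → 3
17:40 end A → 2
18:10 end B → 1
18:10 start F → 2
19:00 end F → 1
19:50 end C → 0
20:50 start D → 1
21:20 end D → 0
21:40 start E → 1
00:00 end E → 0
Peak is 3, at 17:30 (A, B, C).

3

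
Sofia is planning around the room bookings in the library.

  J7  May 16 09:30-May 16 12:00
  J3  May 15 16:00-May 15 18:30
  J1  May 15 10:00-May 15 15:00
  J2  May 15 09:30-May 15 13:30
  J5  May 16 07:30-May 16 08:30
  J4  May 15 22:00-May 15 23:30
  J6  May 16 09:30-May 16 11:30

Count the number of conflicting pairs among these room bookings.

2

Sorted by start: J2, J1, J3, J4, J5, J6, J7.
J1 starts before J2 ends → J2 and J1 overlap.
J3 starts after J2 ends; J2 is clear from here.
J3 starts after J1 ends; J1 is clear from here.
J4 starts after J3 ends; J3 is clear from here.
J5 starts after J4 ends; J4 is clear from here.
J6 starts after J5 ends; J5 is clear from here.
J7 starts before J6 ends → J6 and J7 overlap.
Overlapping pairs: J1 & J2, J6 & J7 — 2 in total.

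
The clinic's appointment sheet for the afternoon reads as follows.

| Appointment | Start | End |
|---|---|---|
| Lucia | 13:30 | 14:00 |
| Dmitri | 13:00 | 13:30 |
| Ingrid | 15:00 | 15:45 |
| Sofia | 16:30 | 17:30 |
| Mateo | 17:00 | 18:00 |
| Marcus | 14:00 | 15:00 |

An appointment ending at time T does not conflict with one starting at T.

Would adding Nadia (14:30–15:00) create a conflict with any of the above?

Yes — it overlaps Marcus

Dmitri: ends 13:30 at or before Nadia starts 14:30 → clear.
Lucia: ends 14:00 at or before Nadia starts 14:30 → clear.
Marcus: starts 14:00 before Nadia ends 15:00, and ends 15:00 after Nadia starts 14:30 → overlap.
Ingrid: starts 15:00 at or after Nadia ends 15:00 → clear.
Sofia: starts 16:30 at or after Nadia ends 15:00 → clear.
Mateo: starts 17:00 at or after Nadia ends 15:00 → clear.
Nadia overlaps Marcus.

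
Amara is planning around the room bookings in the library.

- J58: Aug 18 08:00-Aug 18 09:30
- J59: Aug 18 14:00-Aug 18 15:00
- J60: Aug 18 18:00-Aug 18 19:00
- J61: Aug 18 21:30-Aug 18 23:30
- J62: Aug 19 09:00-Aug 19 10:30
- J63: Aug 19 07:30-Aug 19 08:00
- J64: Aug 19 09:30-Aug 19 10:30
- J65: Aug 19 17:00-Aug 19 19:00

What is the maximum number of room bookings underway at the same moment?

Sweep the timeline, counting +1 at each start and −1 at each end (ends before starts at a tie):
Aug 18 08:00 start J58 → 1
Aug 18 09:30 end J58 → 0
Aug 18 14:00 start J59 → 1
Aug 18 15:00 end J59 → 0
Aug 18 18:00 start J60 → 1
Aug 18 19:00 end J60 → 0
Aug 18 21:30 start J61 → 1
Aug 18 23:30 end J61 → 0
Aug 19 07:30 start J63 → 1
Aug 19 08:00 end J63 → 0
Aug 19 09:00 start J62 → 1
Aug 19 09:30 start J64 → 2
Aug 19 10:30 end J62 → 1
Aug 19 10:30 end J64 → 0
Aug 19 17:00 start J65 → 1
Aug 19 19:00 end J65 → 0
Peak is 2, at Aug 19 09:30 (J62, J64).

2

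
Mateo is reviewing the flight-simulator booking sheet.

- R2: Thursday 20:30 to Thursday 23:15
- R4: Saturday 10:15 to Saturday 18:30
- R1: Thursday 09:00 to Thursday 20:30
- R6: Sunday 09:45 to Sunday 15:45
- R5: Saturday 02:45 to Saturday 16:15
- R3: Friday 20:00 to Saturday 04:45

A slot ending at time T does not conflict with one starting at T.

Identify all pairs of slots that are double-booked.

Sorted by start: R1, R2, R3, R5, R4, R6.
R2 starts exactly when R1 ends (back-to-back, no overlap), so R1 has no further overlaps.
R3 starts after R2 ends, so R2 has no further overlaps.
R5 starts before R3 ends → R3 and R5 overlap.
R4 starts after R3 ends, so R3 has no further overlaps.
R4 starts before R5 ends → R5 and R4 overlap.
R6 starts after R5 ends.
R6 starts after R4 ends.

R3 & R5, R4 & R5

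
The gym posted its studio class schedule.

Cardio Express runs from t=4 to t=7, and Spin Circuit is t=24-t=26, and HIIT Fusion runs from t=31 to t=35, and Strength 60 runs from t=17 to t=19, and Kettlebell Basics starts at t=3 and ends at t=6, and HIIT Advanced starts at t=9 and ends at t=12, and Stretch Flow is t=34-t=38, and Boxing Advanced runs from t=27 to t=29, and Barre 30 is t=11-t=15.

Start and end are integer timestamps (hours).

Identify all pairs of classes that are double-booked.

Sorted by start: Kettlebell Basics, Cardio Express, HIIT Advanced, Barre 30, Strength 60, Spin Circuit, Boxing Advanced, HIIT Fusion, Stretch Flow.
Cardio Express starts before Kettlebell Basics ends → Kettlebell Basics and Cardio Express overlap.
HIIT Advanced starts after Kettlebell Basics ends, so nothing later overlaps Kettlebell Basics either.
HIIT Advanced starts after Cardio Express ends, so nothing later overlaps Cardio Express either.
Barre 30 starts before HIIT Advanced ends → HIIT Advanced and Barre 30 overlap.
Strength 60 starts after HIIT Advanced ends, so nothing later overlaps HIIT Advanced either.
Strength 60 starts after Barre 30 ends, so nothing later overlaps Barre 30 either.
Spin Circuit starts after Strength 60 ends, so nothing later overlaps Strength 60 either.
Boxing Advanced starts after Spin Circuit ends, so nothing later overlaps Spin Circuit either.
HIIT Fusion starts after Boxing Advanced ends, so nothing later overlaps Boxing Advanced either.
Stretch Flow starts before HIIT Fusion ends → HIIT Fusion and Stretch Flow overlap.

Barre 30 & HIIT Advanced, Cardio Express & Kettlebell Basics, HIIT Fusion & Stretch Flow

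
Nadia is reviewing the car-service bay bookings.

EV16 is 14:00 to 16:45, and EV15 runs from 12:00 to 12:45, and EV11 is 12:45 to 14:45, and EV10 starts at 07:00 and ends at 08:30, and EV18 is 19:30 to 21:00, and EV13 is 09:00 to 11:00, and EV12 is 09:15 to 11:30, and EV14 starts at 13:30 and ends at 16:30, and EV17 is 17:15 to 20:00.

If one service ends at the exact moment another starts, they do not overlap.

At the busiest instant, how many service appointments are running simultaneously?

3

Sweep the timeline, counting +1 at each start and −1 at each end (ends before starts at a tie):
07:00 start EV10 → 1
08:30 end EV10 → 0
09:00 start EV13 → 1
09:15 start EV12 → 2
11:00 end EV13 → 1
11:30 end EV12 → 0
12:00 start EV15 → 1
12:45 end EV15 → 0
12:45 start EV11 → 1
13:30 start EV14 → 2
14:00 start EV16 → 3
14:45 end EV11 → 2
16:30 end EV14 → 1
16:45 end EV16 → 0
17:15 start EV17 → 1
19:30 start EV18 → 2
20:00 end EV17 → 1
21:00 end EV18 → 0
Peak is 3, at 14:00 (EV11, EV14, EV16).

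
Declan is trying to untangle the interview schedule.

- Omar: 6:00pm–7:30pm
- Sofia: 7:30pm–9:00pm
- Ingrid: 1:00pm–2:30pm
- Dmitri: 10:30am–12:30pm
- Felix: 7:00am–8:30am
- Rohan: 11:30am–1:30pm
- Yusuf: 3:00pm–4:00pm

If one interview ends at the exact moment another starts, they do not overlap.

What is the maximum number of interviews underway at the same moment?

Sort all start/end points and keep a running count:
7:00am start Felix → 1
8:30am end Felix → 0
10:30am start Dmitri → 1
11:30am start Rohan → 2
12:30pm end Dmitri → 1
1:00pm start Ingrid → 2
1:30pm end Rohan → 1
2:30pm end Ingrid → 0
3:00pm start Yusuf → 1
4:00pm end Yusuf → 0
6:00pm start Omar → 1
7:30pm end Omar → 0
7:30pm start Sofia → 1
9:00pm end Sofia → 0
Peak is 2, at 11:30am (Dmitri, Rohan).

2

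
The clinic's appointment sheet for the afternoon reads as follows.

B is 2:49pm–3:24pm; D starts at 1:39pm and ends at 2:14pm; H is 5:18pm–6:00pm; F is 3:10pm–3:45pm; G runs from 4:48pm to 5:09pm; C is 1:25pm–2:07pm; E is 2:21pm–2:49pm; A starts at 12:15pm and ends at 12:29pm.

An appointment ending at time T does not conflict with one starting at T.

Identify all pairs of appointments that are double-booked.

B & F, C & D

Sorted by start: A, C, D, E, B, F, G, H.
C starts after A ends, so A has no further overlaps.
D starts before C ends → C and D overlap.
E starts after C ends, so C has no further overlaps.
E starts after D ends, so D has no further overlaps.
B starts exactly when E ends (back-to-back, no overlap), so E has no further overlaps.
F starts before B ends → B and F overlap.
G starts after B ends, so B has no further overlaps.
G starts after F ends, so F has no further overlaps.
H starts after G ends.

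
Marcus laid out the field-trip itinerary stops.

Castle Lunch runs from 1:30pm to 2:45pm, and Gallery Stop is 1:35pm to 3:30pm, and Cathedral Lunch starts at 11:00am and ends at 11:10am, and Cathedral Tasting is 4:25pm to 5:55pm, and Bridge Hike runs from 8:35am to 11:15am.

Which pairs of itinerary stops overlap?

Bridge Hike & Cathedral Lunch, Castle Lunch & Gallery Stop

Two intervals overlap when each starts before the other ends.
Sorted by start: Bridge Hike, Cathedral Lunch, Castle Lunch, Gallery Stop, Cathedral Tasting.
Cathedral Lunch starts before Bridge Hike ends → Bridge Hike and Cathedral Lunch overlap.
Castle Lunch starts after Bridge Hike ends; Bridge Hike is clear from here.
Castle Lunch starts after Cathedral Lunch ends; Cathedral Lunch is clear from here.
Gallery Stop starts before Castle Lunch ends → Castle Lunch and Gallery Stop overlap.
Cathedral Tasting starts after Castle Lunch ends.
Cathedral Tasting starts after Gallery Stop ends.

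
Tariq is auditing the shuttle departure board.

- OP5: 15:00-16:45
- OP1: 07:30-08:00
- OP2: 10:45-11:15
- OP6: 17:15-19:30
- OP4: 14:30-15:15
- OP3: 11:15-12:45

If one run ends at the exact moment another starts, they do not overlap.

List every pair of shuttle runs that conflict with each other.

OP4 & OP5

Sorted by start: OP1, OP2, OP3, OP4, OP5, OP6.
OP2 starts after OP1 ends, so nothing later overlaps OP1 either.
OP3 starts exactly when OP2 ends (back-to-back, no overlap), so nothing later overlaps OP2 either.
OP4 starts after OP3 ends, so nothing later overlaps OP3 either.
OP5 starts before OP4 ends → OP4 and OP5 overlap.
OP6 starts after OP4 ends.
OP6 starts after OP5 ends.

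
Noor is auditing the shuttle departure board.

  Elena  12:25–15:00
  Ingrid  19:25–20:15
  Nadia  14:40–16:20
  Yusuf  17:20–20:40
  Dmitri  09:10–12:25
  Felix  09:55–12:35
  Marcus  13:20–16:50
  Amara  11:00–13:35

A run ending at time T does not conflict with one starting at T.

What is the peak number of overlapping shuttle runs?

3

Sweep the timeline, counting +1 at each start and −1 at each end (ends before starts at a tie):
09:10 start Dmitri → 1
09:55 start Felix → 2
11:00 start Amara → 3
12:25 end Dmitri → 2
12:25 start Elena → 3
12:35 end Felix → 2
13:20 start Marcus → 3
13:35 end Amara → 2
14:40 start Nadia → 3
15:00 end Elena → 2
16:20 end Nadia → 1
16:50 end Marcus → 0
17:20 start Yusuf → 1
19:25 start Ingrid → 2
20:15 end Ingrid → 1
20:40 end Yusuf → 0
Peak is 3, at 11:00 (Amara, Dmitri, Felix).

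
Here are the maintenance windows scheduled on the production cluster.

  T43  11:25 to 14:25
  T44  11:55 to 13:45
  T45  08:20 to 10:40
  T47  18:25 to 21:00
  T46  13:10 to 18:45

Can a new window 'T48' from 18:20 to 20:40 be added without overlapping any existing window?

T45: ends 10:40 at or before T48 starts 18:20 → clear.
T43: ends 14:25 at or before T48 starts 18:20 → clear.
T44: ends 13:45 at or before T48 starts 18:20 → clear.
T46: starts 13:10 before T48 ends 20:40, and ends 18:45 after T48 starts 18:20 → overlap.
T47: starts 18:25 before T48 ends 20:40, and ends 21:00 after T48 starts 18:20 → overlap.
T48 overlaps T46, T47.

No — it overlaps T46, T47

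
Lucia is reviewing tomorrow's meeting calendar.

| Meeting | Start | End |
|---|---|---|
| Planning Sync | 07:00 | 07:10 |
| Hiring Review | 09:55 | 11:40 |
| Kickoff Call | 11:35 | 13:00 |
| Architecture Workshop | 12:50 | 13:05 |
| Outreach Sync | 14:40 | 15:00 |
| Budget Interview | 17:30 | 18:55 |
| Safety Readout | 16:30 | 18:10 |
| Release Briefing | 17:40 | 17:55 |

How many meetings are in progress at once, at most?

Sort all start/end points and keep a running count:
07:00 start Planning Sync → 1
07:10 end Planning Sync → 0
09:55 start Hiring Review → 1
11:35 start Kickoff Call → 2
11:40 end Hiring Review → 1
12:50 start Architecture Workshop → 2
13:00 end Kickoff Call → 1
13:05 end Architecture Workshop → 0
14:40 start Outreach Sync → 1
15:00 end Outreach Sync → 0
16:30 start Safety Readout → 1
17:30 start Budget Interview → 2
17:40 start Release Briefing → 3
17:55 end Release Briefing → 2
18:10 end Safety Readout → 1
18:55 end Budget Interview → 0
Peak is 3, at 17:40 (Budget Interview, Release Briefing, Safety Readout).

3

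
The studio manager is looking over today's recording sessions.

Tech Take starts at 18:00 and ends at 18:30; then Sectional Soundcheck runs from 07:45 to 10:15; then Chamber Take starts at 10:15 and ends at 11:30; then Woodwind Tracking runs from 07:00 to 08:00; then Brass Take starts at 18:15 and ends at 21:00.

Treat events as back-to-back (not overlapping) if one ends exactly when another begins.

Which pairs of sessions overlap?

Brass Take & Tech Take, Sectional Soundcheck & Woodwind Tracking

Check each pair: they overlap iff neither finishes before the other starts.
Sorted by start: Woodwind Tracking, Sectional Soundcheck, Chamber Take, Tech Take, Brass Take.
Sectional Soundcheck starts before Woodwind Tracking ends → Woodwind Tracking and Sectional Soundcheck overlap.
Chamber Take starts after Woodwind Tracking ends, so Woodwind Tracking has no further overlaps.
Chamber Take starts exactly when Sectional Soundcheck ends (back-to-back, no overlap), so Sectional Soundcheck has no further overlaps.
Tech Take starts after Chamber Take ends, so Chamber Take has no further overlaps.
Brass Take starts before Tech Take ends → Tech Take and Brass Take overlap.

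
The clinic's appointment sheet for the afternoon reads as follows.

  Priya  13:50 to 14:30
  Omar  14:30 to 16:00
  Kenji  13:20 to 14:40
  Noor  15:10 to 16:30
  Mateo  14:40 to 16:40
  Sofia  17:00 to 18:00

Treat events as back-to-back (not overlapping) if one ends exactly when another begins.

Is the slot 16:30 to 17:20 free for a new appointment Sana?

No — it overlaps Mateo, Sofia

Kenji: ends 14:40 at or before Sana starts 16:30 → clear.
Priya: ends 14:30 at or before Sana starts 16:30 → clear.
Omar: ends 16:00 at or before Sana starts 16:30 → clear.
Mateo: starts 14:40 before Sana ends 17:20, and ends 16:40 after Sana starts 16:30 → overlap.
Noor: ends 16:30 at or before Sana starts 16:30 → clear.
Sofia: starts 17:00 before Sana ends 17:20, and ends 18:00 after Sana starts 16:30 → overlap.
Sana overlaps Mateo, Sofia.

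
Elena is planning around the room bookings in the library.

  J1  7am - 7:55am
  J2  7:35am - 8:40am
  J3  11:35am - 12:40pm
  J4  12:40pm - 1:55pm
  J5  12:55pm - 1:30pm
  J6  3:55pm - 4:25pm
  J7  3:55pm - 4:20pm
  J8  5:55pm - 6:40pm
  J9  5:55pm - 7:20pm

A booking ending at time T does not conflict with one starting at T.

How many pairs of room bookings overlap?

Two intervals overlap when each starts before the other ends.
Sorted by start: J1, J2, J3, J4, J5, J6, J7, J8, J9.
J2 starts before J1 ends → J1 and J2 overlap.
J3 starts after J1 ends, so J1 has no further overlaps.
J3 starts after J2 ends, so J2 has no further overlaps.
J4 starts exactly when J3 ends (back-to-back, no overlap), so J3 has no further overlaps.
J5 starts before J4 ends → J4 and J5 overlap.
J6 starts after J4 ends, so J4 has no further overlaps.
J6 starts after J5 ends, so J5 has no further overlaps.
J7 starts before J6 ends → J6 and J7 overlap.
J8 starts after J6 ends, so J6 has no further overlaps.
J8 starts after J7 ends, so J7 has no further overlaps.
J9 starts before J8 ends → J8 and J9 overlap.
Overlapping pairs: J1 & J2, J4 & J5, J6 & J7, J8 & J9 — 4 in total.

4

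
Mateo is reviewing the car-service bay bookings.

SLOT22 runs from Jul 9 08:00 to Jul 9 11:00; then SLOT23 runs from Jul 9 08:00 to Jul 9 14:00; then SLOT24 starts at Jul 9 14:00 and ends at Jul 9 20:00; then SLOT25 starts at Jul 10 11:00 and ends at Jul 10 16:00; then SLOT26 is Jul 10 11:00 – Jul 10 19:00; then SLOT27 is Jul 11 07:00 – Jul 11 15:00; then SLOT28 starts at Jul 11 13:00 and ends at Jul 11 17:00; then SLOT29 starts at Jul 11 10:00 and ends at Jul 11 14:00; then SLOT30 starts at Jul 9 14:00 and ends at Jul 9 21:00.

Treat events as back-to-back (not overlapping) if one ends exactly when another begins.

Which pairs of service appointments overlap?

SLOT22 & SLOT23, SLOT24 & SLOT30, SLOT25 & SLOT26, SLOT27 & SLOT28, SLOT27 & SLOT29, SLOT28 & SLOT29

Sorted by start: SLOT22, SLOT23, SLOT24, SLOT30, SLOT25, SLOT26, SLOT27, SLOT29, SLOT28.
SLOT23 starts before SLOT22 ends → SLOT22 and SLOT23 overlap.
SLOT24 starts after SLOT22 ends; SLOT22 is clear from here.
SLOT24 starts exactly when SLOT23 ends (back-to-back, no overlap); SLOT23 is clear from here.
SLOT30 starts before SLOT24 ends → SLOT24 and SLOT30 overlap.
SLOT25 starts after SLOT24 ends; SLOT24 is clear from here.
SLOT25 starts after SLOT30 ends; SLOT30 is clear from here.
SLOT26 starts before SLOT25 ends → SLOT25 and SLOT26 overlap.
SLOT27 starts after SLOT25 ends; SLOT25 is clear from here.
SLOT27 starts after SLOT26 ends; SLOT26 is clear from here.
SLOT29 starts before SLOT27 ends → SLOT27 and SLOT29 overlap.
SLOT28 starts before SLOT27 ends → SLOT27 and SLOT28 overlap.
SLOT28 starts before SLOT29 ends → SLOT29 and SLOT28 overlap.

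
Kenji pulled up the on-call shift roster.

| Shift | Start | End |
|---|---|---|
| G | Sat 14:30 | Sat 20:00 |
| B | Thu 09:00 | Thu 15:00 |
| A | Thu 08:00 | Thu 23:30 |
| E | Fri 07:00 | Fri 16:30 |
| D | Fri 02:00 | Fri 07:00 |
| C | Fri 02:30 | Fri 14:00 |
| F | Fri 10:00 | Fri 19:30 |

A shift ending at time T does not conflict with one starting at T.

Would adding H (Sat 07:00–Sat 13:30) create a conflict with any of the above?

No — it doesn't clash with anything

A: ends Thu 23:30 at or before H starts Sat 07:00 → clear.
B: ends Thu 15:00 at or before H starts Sat 07:00 → clear.
D: ends Fri 07:00 at or before H starts Sat 07:00 → clear.
C: ends Fri 14:00 at or before H starts Sat 07:00 → clear.
E: ends Fri 16:30 at or before H starts Sat 07:00 → clear.
F: ends Fri 19:30 at or before H starts Sat 07:00 → clear.
G: starts Sat 14:30 at or after H ends Sat 13:30 → clear.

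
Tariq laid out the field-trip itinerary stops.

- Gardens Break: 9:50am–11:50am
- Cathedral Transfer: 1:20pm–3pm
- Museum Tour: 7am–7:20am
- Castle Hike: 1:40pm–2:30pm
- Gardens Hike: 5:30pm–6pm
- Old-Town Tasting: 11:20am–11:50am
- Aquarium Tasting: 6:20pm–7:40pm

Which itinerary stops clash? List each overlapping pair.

Castle Hike & Cathedral Transfer, Gardens Break & Old-Town Tasting

Check each pair: they overlap iff neither finishes before the other starts.
Sorted by start: Museum Tour, Gardens Break, Old-Town Tasting, Cathedral Transfer, Castle Hike, Gardens Hike, Aquarium Tasting.
Gardens Break starts after Museum Tour ends; Museum Tour is clear from here.
Old-Town Tasting starts before Gardens Break ends → Gardens Break and Old-Town Tasting overlap.
Cathedral Transfer starts after Gardens Break ends; Gardens Break is clear from here.
Cathedral Transfer starts after Old-Town Tasting ends; Old-Town Tasting is clear from here.
Castle Hike starts before Cathedral Transfer ends → Cathedral Transfer and Castle Hike overlap.
Gardens Hike starts after Cathedral Transfer ends; Cathedral Transfer is clear from here.
Gardens Hike starts after Castle Hike ends; Castle Hike is clear from here.
Aquarium Tasting starts after Gardens Hike ends.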